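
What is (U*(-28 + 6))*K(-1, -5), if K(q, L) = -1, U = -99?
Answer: -2178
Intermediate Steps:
(U*(-28 + 6))*K(-1, -5) = -99*(-28 + 6)*(-1) = -99*(-22)*(-1) = 2178*(-1) = -2178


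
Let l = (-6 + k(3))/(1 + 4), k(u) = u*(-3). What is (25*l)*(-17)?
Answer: 1275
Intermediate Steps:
k(u) = -3*u
l = -3 (l = (-6 - 3*3)/(1 + 4) = (-6 - 9)/5 = -15*⅕ = -3)
(25*l)*(-17) = (25*(-3))*(-17) = -75*(-17) = 1275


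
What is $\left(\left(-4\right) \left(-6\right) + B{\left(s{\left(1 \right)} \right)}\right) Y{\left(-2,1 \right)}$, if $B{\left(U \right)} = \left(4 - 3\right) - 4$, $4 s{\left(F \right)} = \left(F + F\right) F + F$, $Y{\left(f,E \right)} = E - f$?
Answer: $63$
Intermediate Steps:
$s{\left(F \right)} = \frac{F^{2}}{2} + \frac{F}{4}$ ($s{\left(F \right)} = \frac{\left(F + F\right) F + F}{4} = \frac{2 F F + F}{4} = \frac{2 F^{2} + F}{4} = \frac{F + 2 F^{2}}{4} = \frac{F^{2}}{2} + \frac{F}{4}$)
$B{\left(U \right)} = -3$ ($B{\left(U \right)} = 1 - 4 = -3$)
$\left(\left(-4\right) \left(-6\right) + B{\left(s{\left(1 \right)} \right)}\right) Y{\left(-2,1 \right)} = \left(\left(-4\right) \left(-6\right) - 3\right) \left(1 - -2\right) = \left(24 - 3\right) \left(1 + 2\right) = 21 \cdot 3 = 63$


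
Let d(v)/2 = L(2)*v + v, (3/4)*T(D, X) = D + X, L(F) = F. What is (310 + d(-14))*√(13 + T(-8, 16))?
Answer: 226*√213/3 ≈ 1099.5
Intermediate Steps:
T(D, X) = 4*D/3 + 4*X/3 (T(D, X) = 4*(D + X)/3 = 4*D/3 + 4*X/3)
d(v) = 6*v (d(v) = 2*(2*v + v) = 2*(3*v) = 6*v)
(310 + d(-14))*√(13 + T(-8, 16)) = (310 + 6*(-14))*√(13 + ((4/3)*(-8) + (4/3)*16)) = (310 - 84)*√(13 + (-32/3 + 64/3)) = 226*√(13 + 32/3) = 226*√(71/3) = 226*(√213/3) = 226*√213/3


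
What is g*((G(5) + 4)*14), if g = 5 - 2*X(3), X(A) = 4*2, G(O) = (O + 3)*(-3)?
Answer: 3080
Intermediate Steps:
G(O) = -9 - 3*O (G(O) = (3 + O)*(-3) = -9 - 3*O)
X(A) = 8
g = -11 (g = 5 - 2*8 = 5 - 16 = -11)
g*((G(5) + 4)*14) = -11*((-9 - 3*5) + 4)*14 = -11*((-9 - 15) + 4)*14 = -11*(-24 + 4)*14 = -(-220)*14 = -11*(-280) = 3080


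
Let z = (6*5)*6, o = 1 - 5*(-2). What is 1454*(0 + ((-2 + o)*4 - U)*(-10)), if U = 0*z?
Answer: -523440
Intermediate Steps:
o = 11 (o = 1 + 10 = 11)
z = 180 (z = 30*6 = 180)
U = 0 (U = 0*180 = 0)
1454*(0 + ((-2 + o)*4 - U)*(-10)) = 1454*(0 + ((-2 + 11)*4 - 1*0)*(-10)) = 1454*(0 + (9*4 + 0)*(-10)) = 1454*(0 + (36 + 0)*(-10)) = 1454*(0 + 36*(-10)) = 1454*(0 - 360) = 1454*(-360) = -523440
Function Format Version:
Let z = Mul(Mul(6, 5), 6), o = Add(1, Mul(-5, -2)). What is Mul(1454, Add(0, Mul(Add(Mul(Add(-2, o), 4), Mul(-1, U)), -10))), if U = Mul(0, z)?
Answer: -523440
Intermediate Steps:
o = 11 (o = Add(1, 10) = 11)
z = 180 (z = Mul(30, 6) = 180)
U = 0 (U = Mul(0, 180) = 0)
Mul(1454, Add(0, Mul(Add(Mul(Add(-2, o), 4), Mul(-1, U)), -10))) = Mul(1454, Add(0, Mul(Add(Mul(Add(-2, 11), 4), Mul(-1, 0)), -10))) = Mul(1454, Add(0, Mul(Add(Mul(9, 4), 0), -10))) = Mul(1454, Add(0, Mul(Add(36, 0), -10))) = Mul(1454, Add(0, Mul(36, -10))) = Mul(1454, Add(0, -360)) = Mul(1454, -360) = -523440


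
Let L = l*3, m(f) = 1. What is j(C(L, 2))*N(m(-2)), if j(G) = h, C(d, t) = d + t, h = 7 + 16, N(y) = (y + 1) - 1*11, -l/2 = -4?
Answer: -207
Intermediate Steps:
l = 8 (l = -2*(-4) = 8)
N(y) = -10 + y (N(y) = (1 + y) - 11 = -10 + y)
L = 24 (L = 8*3 = 24)
h = 23
j(G) = 23
j(C(L, 2))*N(m(-2)) = 23*(-10 + 1) = 23*(-9) = -207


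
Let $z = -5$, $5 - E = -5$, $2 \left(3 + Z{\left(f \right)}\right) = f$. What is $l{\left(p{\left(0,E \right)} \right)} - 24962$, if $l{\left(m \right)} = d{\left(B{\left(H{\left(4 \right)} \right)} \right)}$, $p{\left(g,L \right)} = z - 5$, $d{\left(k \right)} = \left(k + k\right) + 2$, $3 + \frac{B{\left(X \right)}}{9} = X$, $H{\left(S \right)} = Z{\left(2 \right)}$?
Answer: $-25050$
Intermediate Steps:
$Z{\left(f \right)} = -3 + \frac{f}{2}$
$H{\left(S \right)} = -2$ ($H{\left(S \right)} = -3 + \frac{1}{2} \cdot 2 = -3 + 1 = -2$)
$E = 10$ ($E = 5 - -5 = 5 + 5 = 10$)
$B{\left(X \right)} = -27 + 9 X$
$d{\left(k \right)} = 2 + 2 k$ ($d{\left(k \right)} = 2 k + 2 = 2 + 2 k$)
$p{\left(g,L \right)} = -10$ ($p{\left(g,L \right)} = -5 - 5 = -10$)
$l{\left(m \right)} = -88$ ($l{\left(m \right)} = 2 + 2 \left(-27 + 9 \left(-2\right)\right) = 2 + 2 \left(-27 - 18\right) = 2 + 2 \left(-45\right) = 2 - 90 = -88$)
$l{\left(p{\left(0,E \right)} \right)} - 24962 = -88 - 24962 = -25050$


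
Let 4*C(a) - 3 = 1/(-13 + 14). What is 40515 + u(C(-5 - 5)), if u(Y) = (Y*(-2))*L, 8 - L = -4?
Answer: 40491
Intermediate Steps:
L = 12 (L = 8 - 1*(-4) = 8 + 4 = 12)
C(a) = 1 (C(a) = 3/4 + 1/(4*(-13 + 14)) = 3/4 + (1/4)/1 = 3/4 + (1/4)*1 = 3/4 + 1/4 = 1)
u(Y) = -24*Y (u(Y) = (Y*(-2))*12 = -2*Y*12 = -24*Y)
40515 + u(C(-5 - 5)) = 40515 - 24*1 = 40515 - 24 = 40491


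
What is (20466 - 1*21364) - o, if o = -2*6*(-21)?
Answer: -1150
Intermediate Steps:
o = 252 (o = -12*(-21) = 252)
(20466 - 1*21364) - o = (20466 - 1*21364) - 1*252 = (20466 - 21364) - 252 = -898 - 252 = -1150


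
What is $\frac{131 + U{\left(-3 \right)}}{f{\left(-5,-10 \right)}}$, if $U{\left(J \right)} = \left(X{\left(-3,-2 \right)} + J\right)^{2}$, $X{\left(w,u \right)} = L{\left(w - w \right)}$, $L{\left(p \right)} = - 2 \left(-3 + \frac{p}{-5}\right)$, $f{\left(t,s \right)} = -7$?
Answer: $-20$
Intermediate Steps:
$L{\left(p \right)} = 6 + \frac{2 p}{5}$ ($L{\left(p \right)} = - 2 \left(-3 + p \left(- \frac{1}{5}\right)\right) = - 2 \left(-3 - \frac{p}{5}\right) = 6 + \frac{2 p}{5}$)
$X{\left(w,u \right)} = 6$ ($X{\left(w,u \right)} = 6 + \frac{2 \left(w - w\right)}{5} = 6 + \frac{2}{5} \cdot 0 = 6 + 0 = 6$)
$U{\left(J \right)} = \left(6 + J\right)^{2}$
$\frac{131 + U{\left(-3 \right)}}{f{\left(-5,-10 \right)}} = \frac{131 + \left(6 - 3\right)^{2}}{-7} = - \frac{131 + 3^{2}}{7} = - \frac{131 + 9}{7} = \left(- \frac{1}{7}\right) 140 = -20$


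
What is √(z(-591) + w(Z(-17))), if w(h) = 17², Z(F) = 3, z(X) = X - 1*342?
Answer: 2*I*√161 ≈ 25.377*I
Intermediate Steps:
z(X) = -342 + X (z(X) = X - 342 = -342 + X)
w(h) = 289
√(z(-591) + w(Z(-17))) = √((-342 - 591) + 289) = √(-933 + 289) = √(-644) = 2*I*√161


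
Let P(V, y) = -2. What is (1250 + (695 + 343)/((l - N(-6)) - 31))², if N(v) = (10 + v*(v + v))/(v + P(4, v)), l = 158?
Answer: 52961657956/33489 ≈ 1.5815e+6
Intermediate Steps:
N(v) = (10 + 2*v²)/(-2 + v) (N(v) = (10 + v*(v + v))/(v - 2) = (10 + v*(2*v))/(-2 + v) = (10 + 2*v²)/(-2 + v))
(1250 + (695 + 343)/((l - N(-6)) - 31))² = (1250 + (695 + 343)/((158 - 2*(5 + (-6)²)/(-2 - 6)) - 31))² = (1250 + 1038/((158 - 2*(5 + 36)/(-8)) - 31))² = (1250 + 1038/((158 - 2*(-1)*41/8) - 31))² = (1250 + 1038/((158 - 1*(-41/4)) - 31))² = (1250 + 1038/((158 + 41/4) - 31))² = (1250 + 1038/(673/4 - 31))² = (1250 + 1038/(549/4))² = (1250 + 1038*(4/549))² = (1250 + 1384/183)² = (230134/183)² = 52961657956/33489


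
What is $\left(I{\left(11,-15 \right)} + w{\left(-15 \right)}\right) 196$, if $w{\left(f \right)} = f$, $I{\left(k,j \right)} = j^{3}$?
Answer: $-664440$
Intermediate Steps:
$\left(I{\left(11,-15 \right)} + w{\left(-15 \right)}\right) 196 = \left(\left(-15\right)^{3} - 15\right) 196 = \left(-3375 - 15\right) 196 = \left(-3390\right) 196 = -664440$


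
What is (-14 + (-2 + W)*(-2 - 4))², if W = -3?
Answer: 256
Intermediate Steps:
(-14 + (-2 + W)*(-2 - 4))² = (-14 + (-2 - 3)*(-2 - 4))² = (-14 - 5*(-6))² = (-14 + 30)² = 16² = 256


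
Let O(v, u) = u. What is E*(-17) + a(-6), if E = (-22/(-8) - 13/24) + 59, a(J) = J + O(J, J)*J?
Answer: -24253/24 ≈ -1010.5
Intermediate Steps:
a(J) = J + J² (a(J) = J + J*J = J + J²)
E = 1469/24 (E = (-22*(-⅛) - 13*1/24) + 59 = (11/4 - 13/24) + 59 = 53/24 + 59 = 1469/24 ≈ 61.208)
E*(-17) + a(-6) = (1469/24)*(-17) - 6*(1 - 6) = -24973/24 - 6*(-5) = -24973/24 + 30 = -24253/24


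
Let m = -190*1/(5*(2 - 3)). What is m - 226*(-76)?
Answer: 17214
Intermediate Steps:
m = 38 (m = -190/((-1*5)) = -190/(-5) = -190*(-⅕) = 38)
m - 226*(-76) = 38 - 226*(-76) = 38 + 17176 = 17214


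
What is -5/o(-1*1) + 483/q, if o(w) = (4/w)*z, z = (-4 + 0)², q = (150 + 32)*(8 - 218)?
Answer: 1907/29120 ≈ 0.065488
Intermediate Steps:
q = -38220 (q = 182*(-210) = -38220)
z = 16 (z = (-4)² = 16)
o(w) = 64/w (o(w) = (4/w)*16 = 64/w)
-5/o(-1*1) + 483/q = -5/(64/((-1*1))) + 483/(-38220) = -5/(64/(-1)) + 483*(-1/38220) = -5/(64*(-1)) - 23/1820 = -5/(-64) - 23/1820 = -5*(-1/64) - 23/1820 = 5/64 - 23/1820 = 1907/29120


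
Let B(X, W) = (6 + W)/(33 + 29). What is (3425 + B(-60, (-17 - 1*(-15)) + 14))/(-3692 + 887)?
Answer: -106184/86955 ≈ -1.2211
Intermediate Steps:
B(X, W) = 3/31 + W/62 (B(X, W) = (6 + W)/62 = (6 + W)*(1/62) = 3/31 + W/62)
(3425 + B(-60, (-17 - 1*(-15)) + 14))/(-3692 + 887) = (3425 + (3/31 + ((-17 - 1*(-15)) + 14)/62))/(-3692 + 887) = (3425 + (3/31 + ((-17 + 15) + 14)/62))/(-2805) = (3425 + (3/31 + (-2 + 14)/62))*(-1/2805) = (3425 + (3/31 + (1/62)*12))*(-1/2805) = (3425 + (3/31 + 6/31))*(-1/2805) = (3425 + 9/31)*(-1/2805) = (106184/31)*(-1/2805) = -106184/86955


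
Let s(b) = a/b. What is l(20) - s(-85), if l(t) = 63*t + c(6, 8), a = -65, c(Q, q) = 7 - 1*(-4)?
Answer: 21594/17 ≈ 1270.2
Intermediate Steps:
c(Q, q) = 11 (c(Q, q) = 7 + 4 = 11)
s(b) = -65/b
l(t) = 11 + 63*t (l(t) = 63*t + 11 = 11 + 63*t)
l(20) - s(-85) = (11 + 63*20) - (-65)/(-85) = (11 + 1260) - (-65)*(-1)/85 = 1271 - 1*13/17 = 1271 - 13/17 = 21594/17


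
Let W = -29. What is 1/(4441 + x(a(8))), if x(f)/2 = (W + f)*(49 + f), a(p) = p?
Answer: 1/2047 ≈ 0.00048852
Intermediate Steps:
x(f) = 2*(-29 + f)*(49 + f) (x(f) = 2*((-29 + f)*(49 + f)) = 2*(-29 + f)*(49 + f))
1/(4441 + x(a(8))) = 1/(4441 + (-2842 + 2*8² + 40*8)) = 1/(4441 + (-2842 + 2*64 + 320)) = 1/(4441 + (-2842 + 128 + 320)) = 1/(4441 - 2394) = 1/2047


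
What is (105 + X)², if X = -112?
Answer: 49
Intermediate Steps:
(105 + X)² = (105 - 112)² = (-7)² = 49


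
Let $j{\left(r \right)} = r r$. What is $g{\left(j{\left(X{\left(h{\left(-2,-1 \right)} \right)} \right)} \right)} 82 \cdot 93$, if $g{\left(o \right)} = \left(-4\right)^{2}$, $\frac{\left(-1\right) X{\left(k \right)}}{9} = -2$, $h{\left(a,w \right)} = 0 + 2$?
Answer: $122016$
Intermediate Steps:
$h{\left(a,w \right)} = 2$
$X{\left(k \right)} = 18$ ($X{\left(k \right)} = \left(-9\right) \left(-2\right) = 18$)
$j{\left(r \right)} = r^{2}$
$g{\left(o \right)} = 16$
$g{\left(j{\left(X{\left(h{\left(-2,-1 \right)} \right)} \right)} \right)} 82 \cdot 93 = 16 \cdot 82 \cdot 93 = 1312 \cdot 93 = 122016$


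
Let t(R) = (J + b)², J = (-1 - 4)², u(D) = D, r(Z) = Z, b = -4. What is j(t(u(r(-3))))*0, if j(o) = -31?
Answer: 0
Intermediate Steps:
J = 25 (J = (-5)² = 25)
t(R) = 441 (t(R) = (25 - 4)² = 21² = 441)
j(t(u(r(-3))))*0 = -31*0 = 0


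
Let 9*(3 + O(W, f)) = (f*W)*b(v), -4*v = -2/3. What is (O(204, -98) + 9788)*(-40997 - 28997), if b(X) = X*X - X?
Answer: -19075114850/27 ≈ -7.0649e+8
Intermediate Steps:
v = ⅙ (v = -(-1)/(2*3) = -¼*(-⅔) = ⅙ ≈ 0.16667)
b(X) = X² - X
O(W, f) = -3 - 5*W*f/324 (O(W, f) = -3 + ((f*W)*((-1 + ⅙)/6))/9 = -3 + ((W*f)*((⅙)*(-⅚)))/9 = -3 + ((W*f)*(-5/36))/9 = -3 + (-5*W*f/36)/9 = -3 - 5*W*f/324)
(O(204, -98) + 9788)*(-40997 - 28997) = ((-3 - 5/324*204*(-98)) + 9788)*(-40997 - 28997) = ((-3 + 8330/27) + 9788)*(-69994) = (8249/27 + 9788)*(-69994) = (272525/27)*(-69994) = -19075114850/27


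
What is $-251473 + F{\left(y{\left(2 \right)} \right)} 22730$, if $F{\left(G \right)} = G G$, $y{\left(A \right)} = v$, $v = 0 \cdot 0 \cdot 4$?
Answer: $-251473$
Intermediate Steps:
$v = 0$ ($v = 0 \cdot 4 = 0$)
$y{\left(A \right)} = 0$
$F{\left(G \right)} = G^{2}$
$-251473 + F{\left(y{\left(2 \right)} \right)} 22730 = -251473 + 0^{2} \cdot 22730 = -251473 + 0 \cdot 22730 = -251473 + 0 = -251473$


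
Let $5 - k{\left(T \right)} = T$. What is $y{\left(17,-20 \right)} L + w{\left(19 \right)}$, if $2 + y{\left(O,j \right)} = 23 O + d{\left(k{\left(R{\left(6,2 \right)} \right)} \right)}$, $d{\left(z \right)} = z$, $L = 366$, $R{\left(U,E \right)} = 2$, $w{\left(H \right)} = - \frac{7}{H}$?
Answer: $\frac{2725961}{19} \approx 1.4347 \cdot 10^{5}$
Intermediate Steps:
$k{\left(T \right)} = 5 - T$
$y{\left(O,j \right)} = 1 + 23 O$ ($y{\left(O,j \right)} = -2 + \left(23 O + \left(5 - 2\right)\right) = -2 + \left(23 O + 3\right) = -2 + \left(3 + 23 O\right) = 1 + 23 O$)
$y{\left(17,-20 \right)} L + w{\left(19 \right)} = \left(1 + 23 \cdot 17\right) 366 - \frac{7}{19} = \left(1 + 391\right) 366 - \frac{7}{19} = 392 \cdot 366 - \frac{7}{19} = 143472 - \frac{7}{19} = \frac{2725961}{19}$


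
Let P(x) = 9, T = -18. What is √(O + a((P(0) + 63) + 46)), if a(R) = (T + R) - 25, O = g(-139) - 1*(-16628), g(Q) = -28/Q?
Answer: √322722555/139 ≈ 129.24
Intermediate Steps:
O = 2311320/139 (O = -28/(-139) - 1*(-16628) = -28*(-1/139) + 16628 = 28/139 + 16628 = 2311320/139 ≈ 16628.)
a(R) = -43 + R (a(R) = (-18 + R) - 25 = -43 + R)
√(O + a((P(0) + 63) + 46)) = √(2311320/139 + (-43 + ((9 + 63) + 46))) = √(2311320/139 + (-43 + (72 + 46))) = √(2311320/139 + (-43 + 118)) = √(2311320/139 + 75) = √(2321745/139) = √322722555/139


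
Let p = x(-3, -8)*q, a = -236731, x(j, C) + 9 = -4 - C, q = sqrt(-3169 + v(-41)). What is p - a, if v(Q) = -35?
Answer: 236731 - 30*I*sqrt(89) ≈ 2.3673e+5 - 283.02*I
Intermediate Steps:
q = 6*I*sqrt(89) (q = sqrt(-3169 - 35) = sqrt(-3204) = 6*I*sqrt(89) ≈ 56.604*I)
x(j, C) = -13 - C (x(j, C) = -9 + (-4 - C) = -13 - C)
p = -30*I*sqrt(89) (p = (-13 - 1*(-8))*(6*I*sqrt(89)) = (-13 + 8)*(6*I*sqrt(89)) = -30*I*sqrt(89) ≈ -283.02*I)
p - a = -30*I*sqrt(89) - 1*(-236731) = -30*I*sqrt(89) + 236731 = 236731 - 30*I*sqrt(89)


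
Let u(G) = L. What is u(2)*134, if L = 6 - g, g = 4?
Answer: 268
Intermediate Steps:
L = 2 (L = 6 - 1*4 = 6 - 4 = 2)
u(G) = 2
u(2)*134 = 2*134 = 268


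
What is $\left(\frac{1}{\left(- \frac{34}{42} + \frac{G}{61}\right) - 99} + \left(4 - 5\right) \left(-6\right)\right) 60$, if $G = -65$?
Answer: $\frac{46442700}{129221} \approx 359.41$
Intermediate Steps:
$\left(\frac{1}{\left(- \frac{34}{42} + \frac{G}{61}\right) - 99} + \left(4 - 5\right) \left(-6\right)\right) 60 = \left(\frac{1}{\left(- \frac{34}{42} - \frac{65}{61}\right) - 99} + \left(4 - 5\right) \left(-6\right)\right) 60 = \left(\frac{1}{\left(\left(-34\right) \frac{1}{42} - \frac{65}{61}\right) - 99} + \left(4 - 5\right) \left(-6\right)\right) 60 = \left(\frac{1}{\left(- \frac{17}{21} - \frac{65}{61}\right) - 99} + \left(4 - 5\right) \left(-6\right)\right) 60 = \left(\frac{1}{- \frac{2402}{1281} - 99} - -6\right) 60 = \left(\frac{1}{- \frac{129221}{1281}} + 6\right) 60 = \left(- \frac{1281}{129221} + 6\right) 60 = \frac{774045}{129221} \cdot 60 = \frac{46442700}{129221}$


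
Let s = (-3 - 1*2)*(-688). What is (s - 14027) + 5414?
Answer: -5173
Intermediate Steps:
s = 3440 (s = (-3 - 2)*(-688) = -5*(-688) = 3440)
(s - 14027) + 5414 = (3440 - 14027) + 5414 = -10587 + 5414 = -5173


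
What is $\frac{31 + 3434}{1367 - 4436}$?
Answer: $- \frac{35}{31} \approx -1.129$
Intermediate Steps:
$\frac{31 + 3434}{1367 - 4436} = \frac{3465}{-3069} = 3465 \left(- \frac{1}{3069}\right) = - \frac{35}{31}$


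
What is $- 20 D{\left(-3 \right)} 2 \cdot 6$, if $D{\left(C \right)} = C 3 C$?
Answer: $-6480$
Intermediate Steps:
$D{\left(C \right)} = 3 C^{2}$
$- 20 D{\left(-3 \right)} 2 \cdot 6 = - 20 \cdot 3 \left(-3\right)^{2} \cdot 2 \cdot 6 = - 20 \cdot 3 \cdot 9 \cdot 12 = \left(-20\right) 27 \cdot 12 = \left(-540\right) 12 = -6480$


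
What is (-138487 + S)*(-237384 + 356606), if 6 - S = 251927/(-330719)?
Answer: -5460134629720464/330719 ≈ -1.6510e+10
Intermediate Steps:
S = 2236241/330719 (S = 6 - 251927/(-330719) = 6 - 251927*(-1)/330719 = 6 - 1*(-251927/330719) = 6 + 251927/330719 = 2236241/330719 ≈ 6.7618)
(-138487 + S)*(-237384 + 356606) = (-138487 + 2236241/330719)*(-237384 + 356606) = -45798045912/330719*119222 = -5460134629720464/330719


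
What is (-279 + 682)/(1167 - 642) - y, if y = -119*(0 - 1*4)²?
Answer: 1000003/525 ≈ 1904.8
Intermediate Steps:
y = -1904 (y = -119*(0 - 4)² = -119*(-4)² = -119*16 = -1904)
(-279 + 682)/(1167 - 642) - y = (-279 + 682)/(1167 - 642) - 1*(-1904) = 403/525 + 1904 = 1000003/525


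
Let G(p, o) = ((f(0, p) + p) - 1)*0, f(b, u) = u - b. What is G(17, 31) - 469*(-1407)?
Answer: 659883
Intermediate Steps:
G(p, o) = 0 (G(p, o) = (((p - 1*0) + p) - 1)*0 = (((p + 0) + p) - 1)*0 = ((p + p) - 1)*0 = (2*p - 1)*0 = (-1 + 2*p)*0 = 0)
G(17, 31) - 469*(-1407) = 0 - 469*(-1407) = 0 + 659883 = 659883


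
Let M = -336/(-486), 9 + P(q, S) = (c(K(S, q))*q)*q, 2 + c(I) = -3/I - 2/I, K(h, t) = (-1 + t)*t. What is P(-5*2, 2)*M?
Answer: -1624/11 ≈ -147.64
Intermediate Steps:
K(h, t) = t*(-1 + t)
c(I) = -2 - 5/I (c(I) = -2 + (-3/I - 2/I) = -2 - 5/I)
P(q, S) = -9 + q**2*(-2 - 5/(q*(-1 + q))) (P(q, S) = -9 + ((-2 - 5*1/(q*(-1 + q)))*q)*q = -9 + ((-2 - 5/(q*(-1 + q)))*q)*q = -9 + (q*(-2 - 5/(q*(-1 + q))))*q = -9 + q**2*(-2 - 5/(q*(-1 + q))))
M = 56/81 (M = -336*(-1/486) = 56/81 ≈ 0.69136)
P(-5*2, 2)*M = ((9 - (-45)*2 - (-5*2)*(5 + 2*(-5*2)*(-1 - 5*2)))/(-1 - 5*2))*(56/81) = ((9 - 9*(-10) - 1*(-10)*(5 + 2*(-10)*(-1 - 10)))/(-1 - 10))*(56/81) = ((9 + 90 - 1*(-10)*(5 + 2*(-10)*(-11)))/(-11))*(56/81) = -(9 + 90 - 1*(-10)*(5 + 220))/11*(56/81) = -(9 + 90 - 1*(-10)*225)/11*(56/81) = -(9 + 90 + 2250)/11*(56/81) = -1/11*2349*(56/81) = -2349/11*56/81 = -1624/11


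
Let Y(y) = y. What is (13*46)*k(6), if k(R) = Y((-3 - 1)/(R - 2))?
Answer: -598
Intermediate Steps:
k(R) = -4/(-2 + R) (k(R) = (-3 - 1)/(R - 2) = -4/(-2 + R))
(13*46)*k(6) = (13*46)*(-4/(-2 + 6)) = 598*(-4/4) = 598*(-4*¼) = 598*(-1) = -598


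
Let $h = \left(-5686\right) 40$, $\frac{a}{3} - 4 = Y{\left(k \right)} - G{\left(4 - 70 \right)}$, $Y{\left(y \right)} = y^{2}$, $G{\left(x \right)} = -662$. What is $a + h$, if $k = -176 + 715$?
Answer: $646121$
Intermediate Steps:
$k = 539$
$a = 873561$ ($a = 12 + 3 \left(539^{2} - -662\right) = 12 + 3 \left(290521 + 662\right) = 12 + 3 \cdot 291183 = 12 + 873549 = 873561$)
$h = -227440$
$a + h = 873561 - 227440 = 646121$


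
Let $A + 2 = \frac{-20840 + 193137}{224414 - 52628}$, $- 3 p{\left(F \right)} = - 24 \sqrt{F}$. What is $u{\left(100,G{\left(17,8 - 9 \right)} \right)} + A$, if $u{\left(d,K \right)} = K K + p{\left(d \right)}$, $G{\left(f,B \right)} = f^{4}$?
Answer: $\frac{1198337481331231}{171786} \approx 6.9758 \cdot 10^{9}$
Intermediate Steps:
$p{\left(F \right)} = 8 \sqrt{F}$ ($p{\left(F \right)} = - \frac{\left(-24\right) \sqrt{F}}{3} = 8 \sqrt{F}$)
$u{\left(d,K \right)} = K^{2} + 8 \sqrt{d}$ ($u{\left(d,K \right)} = K K + 8 \sqrt{d} = K^{2} + 8 \sqrt{d}$)
$A = - \frac{171275}{171786}$ ($A = -2 + \frac{-20840 + 193137}{224414 - 52628} = -2 + \frac{172297}{171786} = - \frac{171275}{171786} \approx -0.99703$)
$u{\left(100,G{\left(17,8 - 9 \right)} \right)} + A = \left(\left(17^{4}\right)^{2} + 8 \sqrt{100}\right) - \frac{171275}{171786} = \left(83521^{2} + 8 \cdot 10\right) - \frac{171275}{171786} = \left(6975757441 + 80\right) - \frac{171275}{171786} = 6975757521 - \frac{171275}{171786} = \frac{1198337481331231}{171786}$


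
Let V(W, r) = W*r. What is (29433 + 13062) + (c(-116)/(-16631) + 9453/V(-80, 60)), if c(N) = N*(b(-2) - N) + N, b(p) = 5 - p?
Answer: 1130745562119/26609600 ≈ 42494.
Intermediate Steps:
c(N) = N + N*(7 - N) (c(N) = N*((5 - 1*(-2)) - N) + N = N*((5 + 2) - N) + N = N*(7 - N) + N = N + N*(7 - N))
(29433 + 13062) + (c(-116)/(-16631) + 9453/V(-80, 60)) = (29433 + 13062) + (-116*(8 - 1*(-116))/(-16631) + 9453/((-80*60))) = 42495 + (-116*(8 + 116)*(-1/16631) + 9453/(-4800)) = 42495 + (-116*124*(-1/16631) + 9453*(-1/4800)) = 42495 + (-14384*(-1/16631) - 3151/1600) = 42495 + (14384/16631 - 3151/1600) = 42495 - 29389881/26609600 = 1130745562119/26609600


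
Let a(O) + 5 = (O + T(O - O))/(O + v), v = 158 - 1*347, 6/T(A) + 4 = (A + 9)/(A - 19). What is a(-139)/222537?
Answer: -127471/6204331560 ≈ -2.0545e-5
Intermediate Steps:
T(A) = 6/(-4 + (9 + A)/(-19 + A)) (T(A) = 6/(-4 + (A + 9)/(A - 19)) = 6/(-4 + (9 + A)/(-19 + A)))
v = -189 (v = 158 - 347 = -189)
a(O) = -5 + (-114/85 + O)/(-189 + O) (a(O) = -5 + (O + 6*(19 - (O - O))/(-85 + 3*(O - O)))/(O - 189) = -5 + (O + 6*(19 - 1*0)/(-85 + 3*0))/(-189 + O) = -5 + (O + 6*(19 + 0)/(-85 + 0))/(-189 + O) = -5 + (O + 6*19/(-85))/(-189 + O) = -5 + (O + 6*(-1/85)*19)/(-189 + O) = -5 + (O - 114/85)/(-189 + O) = -5 + (-114/85 + O)/(-189 + O))
a(-139)/222537 = ((80211 - 340*(-139))/(85*(-189 - 139)))/222537 = ((1/85)*(80211 + 47260)/(-328))*(1/222537) = ((1/85)*(-1/328)*127471)*(1/222537) = -127471/27880*1/222537 = -127471/6204331560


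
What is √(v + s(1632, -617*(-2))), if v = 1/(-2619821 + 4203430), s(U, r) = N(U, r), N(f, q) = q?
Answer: √3094646753246763/1583609 ≈ 35.128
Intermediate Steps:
s(U, r) = r
v = 1/1583609 ≈ 6.3147e-7
√(v + s(1632, -617*(-2))) = √(1/1583609 - 617*(-2)) = √(1/1583609 + 1234) = √(1954173507/1583609) = √3094646753246763/1583609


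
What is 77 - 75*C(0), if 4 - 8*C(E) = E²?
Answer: 79/2 ≈ 39.500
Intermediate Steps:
C(E) = ½ - E²/8
77 - 75*C(0) = 77 - 75*(½ - ⅛*0²) = 77 - 75*(½ - ⅛*0) = 77 - 75*(½ + 0) = 77 - 75*½ = 77 - 75/2 = 79/2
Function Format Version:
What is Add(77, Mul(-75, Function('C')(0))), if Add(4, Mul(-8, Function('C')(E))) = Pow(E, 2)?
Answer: Rational(79, 2) ≈ 39.500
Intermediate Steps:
Function('C')(E) = Add(Rational(1, 2), Mul(Rational(-1, 8), Pow(E, 2)))
Add(77, Mul(-75, Function('C')(0))) = Add(77, Mul(-75, Add(Rational(1, 2), Mul(Rational(-1, 8), Pow(0, 2))))) = Add(77, Mul(-75, Add(Rational(1, 2), Mul(Rational(-1, 8), 0)))) = Add(77, Mul(-75, Add(Rational(1, 2), 0))) = Add(77, Mul(-75, Rational(1, 2))) = Add(77, Rational(-75, 2)) = Rational(79, 2)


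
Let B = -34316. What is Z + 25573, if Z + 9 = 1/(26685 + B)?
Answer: 195078883/7631 ≈ 25564.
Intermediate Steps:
Z = -68680/7631 (Z = -9 + 1/(26685 - 34316) = -9 + 1/(-7631) = -9 - 1/7631 = -68680/7631 ≈ -9.0001)
Z + 25573 = -68680/7631 + 25573 = 195078883/7631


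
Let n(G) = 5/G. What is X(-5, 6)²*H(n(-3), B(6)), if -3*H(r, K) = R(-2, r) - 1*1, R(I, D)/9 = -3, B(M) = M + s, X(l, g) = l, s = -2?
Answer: 700/3 ≈ 233.33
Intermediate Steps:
B(M) = -2 + M (B(M) = M - 2 = -2 + M)
R(I, D) = -27 (R(I, D) = 9*(-3) = -27)
H(r, K) = 28/3 (H(r, K) = -(-27 - 1*1)/3 = -(-27 - 1)/3 = -⅓*(-28) = 28/3)
X(-5, 6)²*H(n(-3), B(6)) = (-5)²*(28/3) = 25*(28/3) = 700/3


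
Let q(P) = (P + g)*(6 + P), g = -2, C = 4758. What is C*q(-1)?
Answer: -71370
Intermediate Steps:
q(P) = (-2 + P)*(6 + P) (q(P) = (P - 2)*(6 + P) = (-2 + P)*(6 + P))
C*q(-1) = 4758*(-12 + (-1)² + 4*(-1)) = 4758*(-12 + 1 - 4) = 4758*(-15) = -71370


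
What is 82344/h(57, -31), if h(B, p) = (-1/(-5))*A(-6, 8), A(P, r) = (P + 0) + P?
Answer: -34310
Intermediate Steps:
A(P, r) = 2*P (A(P, r) = P + P = 2*P)
h(B, p) = -12/5 (h(B, p) = (-1/(-5))*(2*(-6)) = -1*(-1/5)*(-12) = (1/5)*(-12) = -12/5)
82344/h(57, -31) = 82344/(-12/5) = 82344*(-5/12) = -34310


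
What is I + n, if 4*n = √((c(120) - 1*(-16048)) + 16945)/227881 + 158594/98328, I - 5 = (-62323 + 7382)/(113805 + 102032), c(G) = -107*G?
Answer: 218538954653/42445641072 + √20153/911524 ≈ 5.1488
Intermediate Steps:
I = 1024244/215837 (I = 5 + (-62323 + 7382)/(113805 + 102032) = 5 - 54941/215837 = 1024244/215837 ≈ 4.7455)
n = 79297/196656 + √20153/911524 (n = (√((-107*120 - 1*(-16048)) + 16945)/227881 + 158594/98328)/4 = (√((-12840 + 16048) + 16945)*(1/227881) + 158594*(1/98328))/4 = (√(3208 + 16945)*(1/227881) + 79297/49164)/4 = (√20153*(1/227881) + 79297/49164)/4 = (√20153/227881 + 79297/49164)/4 = (79297/49164 + √20153/227881)/4 = 79297/196656 + √20153/911524 ≈ 0.40338)
I + n = 1024244/215837 + (79297/196656 + √20153/911524) = 218538954653/42445641072 + √20153/911524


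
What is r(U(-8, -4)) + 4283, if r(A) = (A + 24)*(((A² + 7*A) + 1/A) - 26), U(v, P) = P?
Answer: 3518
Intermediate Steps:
r(A) = (24 + A)*(-26 + 1/A + A² + 7*A) (r(A) = (24 + A)*((1/A + A² + 7*A) - 26) = (24 + A)*(-26 + 1/A + A² + 7*A))
r(U(-8, -4)) + 4283 = (-623 + (-4)³ + 24/(-4) + 31*(-4)² + 142*(-4)) + 4283 = (-623 - 64 + 24*(-¼) + 31*16 - 568) + 4283 = (-623 - 64 - 6 + 496 - 568) + 4283 = -765 + 4283 = 3518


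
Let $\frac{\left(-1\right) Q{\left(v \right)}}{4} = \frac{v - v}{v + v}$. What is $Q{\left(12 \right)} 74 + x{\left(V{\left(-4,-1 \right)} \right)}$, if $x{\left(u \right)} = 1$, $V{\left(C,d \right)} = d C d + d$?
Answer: $1$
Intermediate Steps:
$V{\left(C,d \right)} = d + C d^{2}$ ($V{\left(C,d \right)} = C d d + d = C d^{2} + d = d + C d^{2}$)
$Q{\left(v \right)} = 0$ ($Q{\left(v \right)} = - 4 \frac{v - v}{v + v} = - 4 \frac{0}{2 v} = - 4 \cdot 0 \frac{1}{2 v} = \left(-4\right) 0 = 0$)
$Q{\left(12 \right)} 74 + x{\left(V{\left(-4,-1 \right)} \right)} = 0 \cdot 74 + 1 = 0 + 1 = 1$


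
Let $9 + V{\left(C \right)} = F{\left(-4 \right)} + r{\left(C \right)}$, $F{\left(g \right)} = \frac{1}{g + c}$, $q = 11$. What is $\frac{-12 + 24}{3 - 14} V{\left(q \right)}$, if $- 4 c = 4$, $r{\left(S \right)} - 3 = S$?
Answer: $- \frac{288}{55} \approx -5.2364$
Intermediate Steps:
$r{\left(S \right)} = 3 + S$
$c = -1$ ($c = \left(- \frac{1}{4}\right) 4 = -1$)
$F{\left(g \right)} = \frac{1}{-1 + g}$ ($F{\left(g \right)} = \frac{1}{g - 1} = \frac{1}{-1 + g}$)
$V{\left(C \right)} = - \frac{31}{5} + C$ ($V{\left(C \right)} = -9 + \left(\frac{1}{-1 - 4} + \left(3 + C\right)\right) = -9 + \left(\frac{1}{-5} + \left(3 + C\right)\right) = -9 + \left(- \frac{1}{5} + \left(3 + C\right)\right) = -9 + \left(\frac{14}{5} + C\right) = - \frac{31}{5} + C$)
$\frac{-12 + 24}{3 - 14} V{\left(q \right)} = \frac{-12 + 24}{3 - 14} \left(- \frac{31}{5} + 11\right) = \frac{12}{-11} \cdot \frac{24}{5} = 12 \left(- \frac{1}{11}\right) \frac{24}{5} = \left(- \frac{12}{11}\right) \frac{24}{5} = - \frac{288}{55}$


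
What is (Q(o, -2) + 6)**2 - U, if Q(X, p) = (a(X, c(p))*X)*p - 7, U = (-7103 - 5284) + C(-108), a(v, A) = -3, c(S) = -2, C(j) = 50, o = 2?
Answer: 12458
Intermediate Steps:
U = -12337 (U = (-7103 - 5284) + 50 = -12387 + 50 = -12337)
Q(X, p) = -7 - 3*X*p (Q(X, p) = (-3*X)*p - 7 = -3*X*p - 7 = -7 - 3*X*p)
(Q(o, -2) + 6)**2 - U = ((-7 - 3*2*(-2)) + 6)**2 - 1*(-12337) = ((-7 + 12) + 6)**2 + 12337 = (5 + 6)**2 + 12337 = 11**2 + 12337 = 121 + 12337 = 12458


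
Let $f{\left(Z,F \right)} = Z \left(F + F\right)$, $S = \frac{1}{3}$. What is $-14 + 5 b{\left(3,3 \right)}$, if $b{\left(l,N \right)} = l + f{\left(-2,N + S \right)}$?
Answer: $- \frac{197}{3} \approx -65.667$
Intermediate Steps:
$S = \frac{1}{3} \approx 0.33333$
$f{\left(Z,F \right)} = 2 F Z$ ($f{\left(Z,F \right)} = Z 2 F = 2 F Z$)
$b{\left(l,N \right)} = - \frac{4}{3} + l - 4 N$ ($b{\left(l,N \right)} = l + 2 \left(N + \frac{1}{3}\right) \left(-2\right) = l + 2 \left(\frac{1}{3} + N\right) \left(-2\right) = l - \left(\frac{4}{3} + 4 N\right) = - \frac{4}{3} + l - 4 N$)
$-14 + 5 b{\left(3,3 \right)} = -14 + 5 \left(- \frac{4}{3} + 3 - 12\right) = -14 + 5 \left(- \frac{31}{3}\right) = -14 - \frac{155}{3} = - \frac{197}{3}$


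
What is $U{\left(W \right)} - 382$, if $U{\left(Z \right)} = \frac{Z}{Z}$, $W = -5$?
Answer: $-381$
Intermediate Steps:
$U{\left(Z \right)} = 1$
$U{\left(W \right)} - 382 = 1 - 382 = -381$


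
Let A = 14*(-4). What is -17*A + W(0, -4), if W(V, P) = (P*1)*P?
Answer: 968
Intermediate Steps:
W(V, P) = P**2 (W(V, P) = P*P = P**2)
A = -56
-17*A + W(0, -4) = -17*(-56) + (-4)**2 = 952 + 16 = 968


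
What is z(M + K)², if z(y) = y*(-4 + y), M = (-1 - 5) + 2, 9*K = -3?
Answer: 105625/81 ≈ 1304.0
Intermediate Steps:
K = -⅓ (K = (⅑)*(-3) = -⅓ ≈ -0.33333)
M = -4 (M = -6 + 2 = -4)
z(M + K)² = ((-4 - ⅓)*(-4 + (-4 - ⅓)))² = (-13*(-4 - 13/3)/3)² = (-13/3*(-25/3))² = (325/9)² = 105625/81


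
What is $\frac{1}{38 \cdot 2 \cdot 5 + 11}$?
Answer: $\frac{1}{391} \approx 0.0025575$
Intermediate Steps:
$\frac{1}{38 \cdot 2 \cdot 5 + 11} = \frac{1}{38 \cdot 10 + 11} = \frac{1}{380 + 11} = \frac{1}{391}$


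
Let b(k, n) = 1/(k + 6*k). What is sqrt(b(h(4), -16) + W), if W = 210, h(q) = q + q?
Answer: sqrt(164654)/28 ≈ 14.492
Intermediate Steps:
h(q) = 2*q
b(k, n) = 1/(7*k)
sqrt(b(h(4), -16) + W) = sqrt(1/(7*((2*4))) + 210) = sqrt((1/7)/8 + 210) = sqrt((1/7)*(1/8) + 210) = sqrt(1/56 + 210) = sqrt(11761/56) = sqrt(164654)/28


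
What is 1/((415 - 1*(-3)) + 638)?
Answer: 1/1056 ≈ 0.00094697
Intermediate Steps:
1/((415 - 1*(-3)) + 638) = 1/((415 + 3) + 638) = 1/(418 + 638) = 1/1056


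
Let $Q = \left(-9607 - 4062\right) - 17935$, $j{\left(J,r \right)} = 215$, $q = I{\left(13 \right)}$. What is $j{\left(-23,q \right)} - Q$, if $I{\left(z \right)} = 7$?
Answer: $31819$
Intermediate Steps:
$q = 7$
$Q = -31604$ ($Q = \left(-9607 - 4062\right) - 17935 = -13669 - 17935 = -31604$)
$j{\left(-23,q \right)} - Q = 215 - -31604 = 215 + 31604 = 31819$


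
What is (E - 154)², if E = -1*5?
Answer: 25281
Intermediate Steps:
E = -5
(E - 154)² = (-5 - 154)² = (-159)² = 25281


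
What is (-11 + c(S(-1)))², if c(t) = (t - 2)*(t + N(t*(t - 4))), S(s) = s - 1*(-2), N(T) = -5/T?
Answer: 1681/9 ≈ 186.78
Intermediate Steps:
S(s) = 2 + s (S(s) = s + 2 = 2 + s)
c(t) = (-2 + t)*(t - 5/(t*(-4 + t))) (c(t) = (t - 2)*(t - 5*1/(t*(t - 4))) = (-2 + t)*(t - 5*1/(t*(-4 + t))) = (-2 + t)*(t - 5/(t*(-4 + t))))
(-11 + c(S(-1)))² = (-11 + (10 + (2 - 1)⁴ - 6*(2 - 1)³ - 5*(2 - 1) + 8*(2 - 1)²)/((2 - 1)*(-4 + (2 - 1))))² = (-11 + (10 + 1⁴ - 6*1³ - 5*1 + 8*1²)/(1*(-4 + 1)))² = (-11 + 1*(10 + 1 - 6*1 - 5 + 8*1)/(-3))² = (-11 + 1*(-⅓)*(10 + 1 - 6 - 5 + 8))² = (-11 + 1*(-⅓)*8)² = (-11 - 8/3)² = (-41/3)² = 1681/9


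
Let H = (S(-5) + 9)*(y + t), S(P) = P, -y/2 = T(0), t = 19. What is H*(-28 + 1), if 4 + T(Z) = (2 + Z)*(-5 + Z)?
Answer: -5076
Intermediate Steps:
T(Z) = -4 + (-5 + Z)*(2 + Z) (T(Z) = -4 + (2 + Z)*(-5 + Z) = -4 + (-5 + Z)*(2 + Z))
y = 28 (y = -2*(-14 + 0² - 3*0) = -2*(-14 + 0 + 0) = -2*(-14) = 28)
H = 188 (H = (-5 + 9)*(28 + 19) = 4*47 = 188)
H*(-28 + 1) = 188*(-28 + 1) = 188*(-27) = -5076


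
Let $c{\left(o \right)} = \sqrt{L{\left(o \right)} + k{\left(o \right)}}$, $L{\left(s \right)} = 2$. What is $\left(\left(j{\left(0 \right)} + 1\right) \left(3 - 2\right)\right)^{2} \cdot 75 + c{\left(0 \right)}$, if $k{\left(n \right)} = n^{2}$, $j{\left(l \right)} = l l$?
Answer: $75 + \sqrt{2} \approx 76.414$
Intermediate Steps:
$j{\left(l \right)} = l^{2}$
$c{\left(o \right)} = \sqrt{2 + o^{2}}$
$\left(\left(j{\left(0 \right)} + 1\right) \left(3 - 2\right)\right)^{2} \cdot 75 + c{\left(0 \right)} = \left(\left(0^{2} + 1\right) \left(3 - 2\right)\right)^{2} \cdot 75 + \sqrt{2 + 0^{2}} = \left(\left(0 + 1\right) 1\right)^{2} \cdot 75 + \sqrt{2 + 0} = \left(1 \cdot 1\right)^{2} \cdot 75 + \sqrt{2} = 1^{2} \cdot 75 + \sqrt{2} = 1 \cdot 75 + \sqrt{2} = 75 + \sqrt{2}$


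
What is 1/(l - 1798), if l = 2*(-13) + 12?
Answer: -1/1812 ≈ -0.00055188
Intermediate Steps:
l = -14 (l = -26 + 12 = -14)
1/(l - 1798) = 1/(-14 - 1798) = 1/(-1812) = -1/1812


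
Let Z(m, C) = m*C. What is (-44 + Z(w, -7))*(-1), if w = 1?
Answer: 51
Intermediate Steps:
Z(m, C) = C*m
(-44 + Z(w, -7))*(-1) = (-44 - 7*1)*(-1) = (-44 - 7)*(-1) = -51*(-1) = 51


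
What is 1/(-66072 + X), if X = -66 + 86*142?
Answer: -1/53926 ≈ -1.8544e-5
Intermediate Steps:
X = 12146 (X = -66 + 12212 = 12146)
1/(-66072 + X) = 1/(-66072 + 12146) = 1/(-53926) = -1/53926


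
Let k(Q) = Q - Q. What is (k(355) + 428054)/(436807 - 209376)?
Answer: 428054/227431 ≈ 1.8821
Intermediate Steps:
k(Q) = 0
(k(355) + 428054)/(436807 - 209376) = (0 + 428054)/(436807 - 209376) = 428054/227431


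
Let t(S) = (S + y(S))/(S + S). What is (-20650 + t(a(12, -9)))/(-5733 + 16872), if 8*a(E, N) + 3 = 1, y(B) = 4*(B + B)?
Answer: -41291/22278 ≈ -1.8534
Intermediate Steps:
y(B) = 8*B (y(B) = 4*(2*B) = 8*B)
a(E, N) = -1/4 (a(E, N) = -3/8 + (1/8)*1 = -3/8 + 1/8 = -1/4)
t(S) = 9/2 (t(S) = (S + 8*S)/(S + S) = (9*S)/((2*S)) = (9*S)*(1/(2*S)) = 9/2)
(-20650 + t(a(12, -9)))/(-5733 + 16872) = (-20650 + 9/2)/(-5733 + 16872) = -41291/2/11139 = -41291/2*1/11139 = -41291/22278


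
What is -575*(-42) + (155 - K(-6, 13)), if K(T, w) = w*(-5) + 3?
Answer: 24367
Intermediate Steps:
K(T, w) = 3 - 5*w (K(T, w) = -5*w + 3 = 3 - 5*w)
-575*(-42) + (155 - K(-6, 13)) = -575*(-42) + (155 - (3 - 5*13)) = 24150 + (155 - (3 - 65)) = 24150 + (155 - 1*(-62)) = 24150 + (155 + 62) = 24150 + 217 = 24367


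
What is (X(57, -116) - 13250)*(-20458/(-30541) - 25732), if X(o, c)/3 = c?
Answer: 10686131813292/30541 ≈ 3.4989e+8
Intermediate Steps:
X(o, c) = 3*c
(X(57, -116) - 13250)*(-20458/(-30541) - 25732) = (3*(-116) - 13250)*(-20458/(-30541) - 25732) = (-348 - 13250)*(-20458*(-1/30541) - 25732) = -13598*(20458/30541 - 25732) = -13598*(-785860554/30541) = 10686131813292/30541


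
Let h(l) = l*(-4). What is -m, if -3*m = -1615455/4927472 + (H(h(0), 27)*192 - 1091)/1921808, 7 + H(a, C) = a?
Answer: -48696761515/443890083252 ≈ -0.10970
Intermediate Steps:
h(l) = -4*l
H(a, C) = -7 + a
m = 48696761515/443890083252 (m = -(-1615455/4927472 + ((-7 - 4*0)*192 - 1091)/1921808)/3 = -(-1615455*1/4927472 + ((-7 + 0)*192 - 1091)*(1/1921808))/3 = -(-1615455/4927472 + (-7*192 - 1091)*(1/1921808))/3 = -(-1615455/4927472 + (-1344 - 1091)*(1/1921808))/3 = -(-1615455/4927472 - 2435*1/1921808)/3 = -(-1615455/4927472 - 2435/1921808)/3 = -⅓*(-48696761515/147963361084) = 48696761515/443890083252 ≈ 0.10970)
-m = -1*48696761515/443890083252 = -48696761515/443890083252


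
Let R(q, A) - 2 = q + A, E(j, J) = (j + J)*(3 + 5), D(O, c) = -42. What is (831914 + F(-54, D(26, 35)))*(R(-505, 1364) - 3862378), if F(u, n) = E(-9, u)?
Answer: -3210503848970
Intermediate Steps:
E(j, J) = 8*J + 8*j (E(j, J) = (J + j)*8 = 8*J + 8*j)
F(u, n) = -72 + 8*u (F(u, n) = 8*u + 8*(-9) = 8*u - 72 = -72 + 8*u)
R(q, A) = 2 + A + q (R(q, A) = 2 + (q + A) = 2 + (A + q) = 2 + A + q)
(831914 + F(-54, D(26, 35)))*(R(-505, 1364) - 3862378) = (831914 + (-72 + 8*(-54)))*((2 + 1364 - 505) - 3862378) = (831914 + (-72 - 432))*(861 - 3862378) = (831914 - 504)*(-3861517) = 831410*(-3861517) = -3210503848970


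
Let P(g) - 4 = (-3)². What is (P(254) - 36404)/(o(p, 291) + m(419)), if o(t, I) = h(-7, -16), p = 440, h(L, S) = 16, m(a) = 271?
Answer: -36391/287 ≈ -126.80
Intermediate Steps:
P(g) = 13 (P(g) = 4 + (-3)² = 4 + 9 = 13)
o(t, I) = 16
(P(254) - 36404)/(o(p, 291) + m(419)) = (13 - 36404)/(16 + 271) = -36391/287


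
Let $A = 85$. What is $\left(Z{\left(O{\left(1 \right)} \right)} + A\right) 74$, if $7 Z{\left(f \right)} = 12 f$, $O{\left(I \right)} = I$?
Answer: $\frac{44918}{7} \approx 6416.9$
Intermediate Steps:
$Z{\left(f \right)} = \frac{12 f}{7}$
$\left(Z{\left(O{\left(1 \right)} \right)} + A\right) 74 = \left(\frac{12}{7} \cdot 1 + 85\right) 74 = \left(\frac{12}{7} + 85\right) 74 = \frac{607}{7} \cdot 74 = \frac{44918}{7}$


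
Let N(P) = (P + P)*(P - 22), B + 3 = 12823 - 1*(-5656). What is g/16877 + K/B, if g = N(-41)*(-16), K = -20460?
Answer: -2157207/359239 ≈ -6.0049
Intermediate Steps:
B = 18476 (B = -3 + (12823 - 1*(-5656)) = -3 + (12823 + 5656) = -3 + 18479 = 18476)
N(P) = 2*P*(-22 + P) (N(P) = (2*P)*(-22 + P) = 2*P*(-22 + P))
g = -82656 (g = (2*(-41)*(-22 - 41))*(-16) = (2*(-41)*(-63))*(-16) = 5166*(-16) = -82656)
g/16877 + K/B = -82656/16877 - 20460/18476 = -82656*1/16877 - 20460*1/18476 = -11808/2411 - 165/149 = -2157207/359239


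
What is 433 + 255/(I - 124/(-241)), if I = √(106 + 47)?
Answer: 3833529941/8871017 + 44431965*√17/8871017 ≈ 452.79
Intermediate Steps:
I = 3*√17 (I = √153 = 3*√17 ≈ 12.369)
433 + 255/(I - 124/(-241)) = 433 + 255/(3*√17 - 124/(-241)) = 433 + 255/(3*√17 - 124*(-1/241)) = 433 + 255/(3*√17 + 124/241) = 433 + 255/(124/241 + 3*√17)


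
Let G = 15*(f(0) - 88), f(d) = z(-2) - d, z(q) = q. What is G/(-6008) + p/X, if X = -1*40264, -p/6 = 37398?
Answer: 87654969/15119132 ≈ 5.7976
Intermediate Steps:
p = -224388 (p = -6*37398 = -224388)
X = -40264
f(d) = -2 - d
G = -1350 (G = 15*((-2 - 1*0) - 88) = 15*((-2 + 0) - 88) = 15*(-2 - 88) = 15*(-90) = -1350)
G/(-6008) + p/X = -1350/(-6008) - 224388/(-40264) = -1350*(-1/6008) - 224388*(-1/40264) = 675/3004 + 56097/10066 = 87654969/15119132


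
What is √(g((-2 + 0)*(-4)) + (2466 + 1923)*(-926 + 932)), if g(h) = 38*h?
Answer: √26638 ≈ 163.21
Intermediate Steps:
√(g((-2 + 0)*(-4)) + (2466 + 1923)*(-926 + 932)) = √(38*((-2 + 0)*(-4)) + (2466 + 1923)*(-926 + 932)) = √(38*(-2*(-4)) + 4389*6) = √(38*8 + 26334) = √(304 + 26334) = √26638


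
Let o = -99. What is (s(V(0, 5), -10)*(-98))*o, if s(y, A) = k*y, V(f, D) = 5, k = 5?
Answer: 242550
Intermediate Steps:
s(y, A) = 5*y
(s(V(0, 5), -10)*(-98))*o = ((5*5)*(-98))*(-99) = (25*(-98))*(-99) = -2450*(-99) = 242550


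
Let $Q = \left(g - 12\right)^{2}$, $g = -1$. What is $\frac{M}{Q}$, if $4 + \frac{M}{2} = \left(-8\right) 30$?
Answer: $- \frac{488}{169} \approx -2.8876$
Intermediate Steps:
$Q = 169$ ($Q = \left(-1 - 12\right)^{2} = \left(-13\right)^{2} = 169$)
$M = -488$ ($M = -8 + 2 \left(\left(-8\right) 30\right) = -8 + 2 \left(-240\right) = -8 - 480 = -488$)
$\frac{M}{Q} = - \frac{488}{169}$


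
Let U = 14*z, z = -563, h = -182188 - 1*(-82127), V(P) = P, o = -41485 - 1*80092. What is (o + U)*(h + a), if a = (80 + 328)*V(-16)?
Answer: 13798905351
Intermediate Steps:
o = -121577 (o = -41485 - 80092 = -121577)
h = -100061 (h = -182188 + 82127 = -100061)
a = -6528 (a = (80 + 328)*(-16) = 408*(-16) = -6528)
U = -7882 (U = 14*(-563) = -7882)
(o + U)*(h + a) = (-121577 - 7882)*(-100061 - 6528) = -129459*(-106589) = 13798905351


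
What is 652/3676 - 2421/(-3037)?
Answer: 2719930/2791003 ≈ 0.97453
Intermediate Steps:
652/3676 - 2421/(-3037) = 652*(1/3676) - 2421*(-1/3037) = 163/919 + 2421/3037 = 2719930/2791003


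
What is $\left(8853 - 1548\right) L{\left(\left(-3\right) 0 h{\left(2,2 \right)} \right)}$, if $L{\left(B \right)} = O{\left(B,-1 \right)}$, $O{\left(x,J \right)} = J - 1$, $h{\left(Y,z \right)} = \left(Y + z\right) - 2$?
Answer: $-14610$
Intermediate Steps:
$h{\left(Y,z \right)} = -2 + Y + z$
$O{\left(x,J \right)} = -1 + J$ ($O{\left(x,J \right)} = J - 1 = -1 + J$)
$L{\left(B \right)} = -2$ ($L{\left(B \right)} = -1 - 1 = -2$)
$\left(8853 - 1548\right) L{\left(\left(-3\right) 0 h{\left(2,2 \right)} \right)} = \left(8853 - 1548\right) \left(-2\right) = 7305 \left(-2\right) = -14610$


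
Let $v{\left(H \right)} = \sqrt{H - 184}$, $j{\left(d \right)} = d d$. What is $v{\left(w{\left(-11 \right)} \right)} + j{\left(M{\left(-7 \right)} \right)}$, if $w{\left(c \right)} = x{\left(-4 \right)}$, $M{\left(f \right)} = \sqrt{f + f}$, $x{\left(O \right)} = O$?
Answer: $-14 + 2 i \sqrt{47} \approx -14.0 + 13.711 i$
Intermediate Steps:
$M{\left(f \right)} = \sqrt{2} \sqrt{f}$ ($M{\left(f \right)} = \sqrt{2 f} = \sqrt{2} \sqrt{f}$)
$w{\left(c \right)} = -4$
$j{\left(d \right)} = d^{2}$
$v{\left(H \right)} = \sqrt{-184 + H}$
$v{\left(w{\left(-11 \right)} \right)} + j{\left(M{\left(-7 \right)} \right)} = \sqrt{-184 - 4} + \left(\sqrt{2} \sqrt{-7}\right)^{2} = \sqrt{-188} + \left(\sqrt{2} i \sqrt{7}\right)^{2} = 2 i \sqrt{47} + \left(i \sqrt{14}\right)^{2} = 2 i \sqrt{47} - 14 = -14 + 2 i \sqrt{47}$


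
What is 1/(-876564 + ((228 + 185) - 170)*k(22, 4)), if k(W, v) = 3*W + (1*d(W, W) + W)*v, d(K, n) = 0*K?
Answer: -1/839142 ≈ -1.1917e-6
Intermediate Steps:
d(K, n) = 0
k(W, v) = 3*W + W*v (k(W, v) = 3*W + (1*0 + W)*v = 3*W + (0 + W)*v = 3*W + W*v)
1/(-876564 + ((228 + 185) - 170)*k(22, 4)) = 1/(-876564 + ((228 + 185) - 170)*(22*(3 + 4))) = 1/(-876564 + (413 - 170)*(22*7)) = 1/(-876564 + 243*154) = 1/(-876564 + 37422) = 1/(-839142) = -1/839142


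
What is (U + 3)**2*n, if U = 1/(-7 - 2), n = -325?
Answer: -219700/81 ≈ -2712.3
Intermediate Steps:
U = -1/9 (U = 1/(-9) = -1/9 ≈ -0.11111)
(U + 3)**2*n = (-1/9 + 3)**2*(-325) = (26/9)**2*(-325) = (676/81)*(-325) = -219700/81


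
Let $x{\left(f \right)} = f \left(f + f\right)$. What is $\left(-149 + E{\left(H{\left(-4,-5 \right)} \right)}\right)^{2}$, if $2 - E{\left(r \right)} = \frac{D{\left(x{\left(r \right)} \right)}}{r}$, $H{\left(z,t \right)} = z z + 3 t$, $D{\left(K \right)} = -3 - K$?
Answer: $20164$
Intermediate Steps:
$x{\left(f \right)} = 2 f^{2}$ ($x{\left(f \right)} = f 2 f = 2 f^{2}$)
$H{\left(z,t \right)} = z^{2} + 3 t$
$E{\left(r \right)} = 2 - \frac{-3 - 2 r^{2}}{r}$
$\left(-149 + E{\left(H{\left(-4,-5 \right)} \right)}\right)^{2} = \left(-149 + \left(2 + 2 \left(\left(-4\right)^{2} + 3 \left(-5\right)\right) + \frac{3}{\left(-4\right)^{2} + 3 \left(-5\right)}\right)\right)^{2} = \left(-149 + \left(2 + 2 \left(16 - 15\right) + \frac{3}{16 - 15}\right)\right)^{2} = \left(-149 + \left(2 + 2 \cdot 1 + \frac{3}{1}\right)\right)^{2} = \left(-149 + \left(2 + 2 + 3 \cdot 1\right)\right)^{2} = \left(-149 + \left(2 + 2 + 3\right)\right)^{2} = \left(-149 + 7\right)^{2} = \left(-142\right)^{2} = 20164$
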